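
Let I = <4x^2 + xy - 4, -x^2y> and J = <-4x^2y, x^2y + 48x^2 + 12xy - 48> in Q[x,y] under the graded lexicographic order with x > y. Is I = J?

For a fixed monomial order, each ideal has a unique reduced Gröbner basis; comparing bases decides equality.
Buchberger on the first generating set:
f_1 = 4x^2 + xy - 4, LT = x^2.
f_2 = -x^2y, LT = x^2y.

S(f_1,f_2): lcm = x^2y. S = 1/4xy^2 - y.
  leading term xy^2: no divisor's leading term divides it; move 1/4xy^2 to the remainder.
  leading term y: no divisor's leading term divides it; move -y to the remainder.
  remainder 1/4xy^2 - y ≠ 0; add g_3 = 1/4xy^2 - y to the basis.

S(f_1,g_3): lcm = x^2y^2. S = 1/4xy^3 + 4xy - y^2.
  leading term xy^3: subtract (y)·g_3 from 1/4xy^3 + 4xy - y^2 → 4xy
  leading term xy: no divisor's leading term divides it; move 4xy to the remainder.
  remainder 4xy ≠ 0; add g_4 = 4xy to the basis.

S(g_3,g_4): lcm = xy^2. S = -4y.
  leading term y: no divisor's leading term divides it; move -4y to the remainder.
  remainder -4y ≠ 0; add g_5 = -4y to the basis.

The other S-polynomials (S(f_2,g_3), S(f_1,g_4), S(f_2,g_4), S(f_1,g_5), S(f_2,g_5), S(g_3,g_5), S(g_4,g_5)) all reduce to 0 modulo the current basis, so we have a Gröbner basis.
Inter-reduce: drop elements whose leading term is divisible by another's, tail-reduce, and make monic.
Reduced Gröbner basis: {x^2 - 1, y}.

Buchberger on the second generating set:
h_1 = -4x^2y, LT = x^2y.
h_2 = x^2y + 48x^2 + 12xy - 48, LT = x^2y.

S(h_1,h_2): lcm = x^2y. S = -48x^2 - 12xy + 48.
  leading term x^2: no divisor's leading term divides it; move -48x^2 to the remainder.
  leading term xy: no divisor's leading term divides it; move -12xy to the remainder.
  leading term 1: no divisor's leading term divides it; move 48 to the remainder.
  remainder -48x^2 - 12xy + 48 ≠ 0; add k_3 = -48x^2 - 12xy + 48 to the basis.

S(h_1,k_3): lcm = x^2y. S = -1/4xy^2 + y.
  leading term xy^2: no divisor's leading term divides it; move -1/4xy^2 to the remainder.
  leading term y: no divisor's leading term divides it; move y to the remainder.
  remainder -1/4xy^2 + y ≠ 0; add k_4 = -1/4xy^2 + y to the basis.

S(h_1,k_4): lcm = x^2y^2. S = 4xy.
  leading term xy: no divisor's leading term divides it; move 4xy to the remainder.
  remainder 4xy ≠ 0; add k_5 = 4xy to the basis.

S(k_4,k_5): lcm = xy^2. S = -4y.
  leading term y: no divisor's leading term divides it; move -4y to the remainder.
  remainder -4y ≠ 0; add k_6 = -4y to the basis.

The other S-polynomials (S(h_2,k_3), S(h_2,k_4), S(k_3,k_4), S(h_1,k_5), S(h_2,k_5), S(k_3,k_5), S(h_1,k_6), S(h_2,k_6), S(k_3,k_6), S(k_4,k_6), S(k_5,k_6)) all reduce to 0 modulo the current basis, so we have a Gröbner basis.
Inter-reduce: drop elements whose leading term is divisible by another's, tail-reduce, and make monic.
Reduced Gröbner basis: {x^2 - 1, y}.

These coincide, so the ideals are equal.

Yes, the ideals are equal.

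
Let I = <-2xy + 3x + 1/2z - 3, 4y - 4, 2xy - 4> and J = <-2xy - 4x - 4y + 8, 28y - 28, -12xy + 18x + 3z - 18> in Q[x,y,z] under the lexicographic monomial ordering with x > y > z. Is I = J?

No, the ideals differ.

Equality of ideals is decidable: compute both reduced Gröbner bases (unique for the ordering) and check whether they agree.
Buchberger on the first generating set:
f_1 = -2xy + 3x + 1/2z - 3, LT = xy.
f_2 = 4y - 4, LT = y.
f_3 = 2xy - 4, LT = xy.

S(f_1,f_2): lcm = xy. S = -1/2x - 1/4z + 3/2.
  leading term x: no divisor's leading term divides it; move -1/2x to the remainder.
  leading term z: no divisor's leading term divides it; move -1/4z to the remainder.
  leading term 1: no divisor's leading term divides it; move 3/2 to the remainder.
  remainder -1/2x - 1/4z + 3/2 ≠ 0; add g_4 = -1/2x - 1/4z + 3/2 to the basis.

S(f_1,f_3): lcm = xy. S = -3/2x - 1/4z + 7/2.
  leading term x: subtract (3)·g_4 from -3/2x - 1/4z + 7/2 → 1/2z - 1
  leading term z: no divisor's leading term divides it; move 1/2z to the remainder.
  leading term 1: no divisor's leading term divides it; move -1 to the remainder.
  remainder 1/2z - 1 ≠ 0; add g_5 = 1/2z - 1 to the basis.

S(f_2,f_3): lcm = xy. S = -x + 2.
  leading term x: subtract (2)·g_4 from -x + 2 → 1/2z - 1
  leading term z: subtract (1)·g_5 from 1/2z - 1 → 0
  remainder 0.

S(f_1,g_4): lcm = xy. S = -3/2x - 1/2yz + 3y - 1/4z + 3/2.
  leading term x: subtract (3)·g_4 from -3/2x - 1/2yz + 3y - 1/4z + 3/2 → -1/2yz + 3y + 1/2z - 3
  leading term yz: subtract (-1/8z)·f_2 from -1/2yz + 3y + 1/2z - 3 → 3y - 3
  leading term y: subtract (3/4)·f_2 from 3y - 3 → 0
  remainder 0.

S(f_2,g_4): leading monomials are coprime, so the S-polynomial reduces to 0 (Buchberger's first criterion).
S(f_3,g_4): lcm = xy. S = -1/2yz + 3y - 2.
  leading term yz: subtract (-1/8z)·f_2 from -1/2yz + 3y - 2 → 3y - 1/2z - 2
  leading term y: subtract (3/4)·f_2 from 3y - 1/2z - 2 → -1/2z + 1
  leading term z: subtract (-1)·g_5 from -1/2z + 1 → 0
  remainder 0.

S(f_1,g_5): leading monomials are coprime, so the S-polynomial reduces to 0 (Buchberger's first criterion).
S(f_2,g_5): leading monomials are coprime, so the S-polynomial reduces to 0 (Buchberger's first criterion).
S(f_3,g_5): leading monomials are coprime, so the S-polynomial reduces to 0 (Buchberger's first criterion).
S(g_4,g_5): leading monomials are coprime, so the S-polynomial reduces to 0 (Buchberger's first criterion).
Every S-polynomial of the final basis reduces to 0, so we have a Gröbner basis.
Inter-reduce: drop elements whose leading term is divisible by another's, tail-reduce, and make monic.
Reduced Gröbner basis: {x - 2, y - 1, z - 2}.

Buchberger on the second generating set:
h_1 = -2xy - 4x - 4y + 8, LT = xy.
h_2 = 28y - 28, LT = y.
h_3 = -12xy + 18x + 3z - 18, LT = xy.

S(h_1,h_2): lcm = xy. S = 3x + 2y - 4.
  leading term x: no divisor's leading term divides it; move 3x to the remainder.
  leading term y: subtract (1/14)·h_2 from 2y - 4 → -2
  leading term 1: no divisor's leading term divides it; move -2 to the remainder.
  remainder 3x - 2 ≠ 0; add k_4 = 3x - 2 to the basis.

S(h_1,h_3): lcm = xy. S = 7/2x + 2y + 1/4z - 11/2.
  leading term x: subtract (7/6)·k_4 from 7/2x + 2y + 1/4z - 11/2 → 2y + 1/4z - 19/6
  leading term y: subtract (1/14)·h_2 from 2y + 1/4z - 19/6 → 1/4z - 7/6
  leading term z: no divisor's leading term divides it; move 1/4z to the remainder.
  leading term 1: no divisor's leading term divides it; move -7/6 to the remainder.
  remainder 1/4z - 7/6 ≠ 0; add k_5 = 1/4z - 7/6 to the basis.

S(h_2,h_3): lcm = xy. S = 1/2x + 1/4z - 3/2.
  leading term x: subtract (1/6)·k_4 from 1/2x + 1/4z - 3/2 → 1/4z - 7/6
  leading term z: subtract (1)·k_5 from 1/4z - 7/6 → 0
  remainder 0.

S(h_1,k_4): lcm = xy. S = 2x + 8/3y - 4.
  leading term x: subtract (2/3)·k_4 from 2x + 8/3y - 4 → 8/3y - 8/3
  leading term y: subtract (2/21)·h_2 from 8/3y - 8/3 → 0
  remainder 0.

S(h_2,k_4): leading monomials are coprime, so the S-polynomial reduces to 0 (Buchberger's first criterion).
S(h_3,k_4): lcm = xy. S = -3/2x + 2/3y - 1/4z + 3/2.
  leading term x: subtract (-1/2)·k_4 from -3/2x + 2/3y - 1/4z + 3/2 → 2/3y - 1/4z + 1/2
  leading term y: subtract (1/42)·h_2 from 2/3y - 1/4z + 1/2 → -1/4z + 7/6
  leading term z: subtract (-1)·k_5 from -1/4z + 7/6 → 0
  remainder 0.

S(h_1,k_5): leading monomials are coprime, so the S-polynomial reduces to 0 (Buchberger's first criterion).
S(h_2,k_5): leading monomials are coprime, so the S-polynomial reduces to 0 (Buchberger's first criterion).
S(h_3,k_5): leading monomials are coprime, so the S-polynomial reduces to 0 (Buchberger's first criterion).
S(k_4,k_5): leading monomials are coprime, so the S-polynomial reduces to 0 (Buchberger's first criterion).
Every S-polynomial of the final basis reduces to 0, so we have a Gröbner basis.
Inter-reduce: drop elements whose leading term is divisible by another's, tail-reduce, and make monic.
Reduced Gröbner basis: {x - 2/3, y - 1, z - 14/3}.

The bases are distinct; the ideals are different.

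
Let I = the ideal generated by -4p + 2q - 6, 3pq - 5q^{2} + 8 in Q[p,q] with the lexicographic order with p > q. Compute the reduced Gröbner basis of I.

f_1 = -4p + 2q - 6, LT = p.
f_2 = 3pq - 5q^{2} + 8, LT = pq.

S(f_1,f_2): lcm = pq. S = \tfrac{7}{6}q^{2} + \tfrac{3}{2}q - \tfrac{8}{3}.
  leading term q^{2}: no divisor's leading term divides it; move \tfrac{7}{6}q^{2} to the remainder.
  leading term q: no divisor's leading term divides it; move \tfrac{3}{2}q to the remainder.
  leading term 1: no divisor's leading term divides it; move -\tfrac{8}{3} to the remainder.
  remainder \tfrac{7}{6}q^{2} + \tfrac{3}{2}q - \tfrac{8}{3} ≠ 0; add g_3 = \tfrac{7}{6}q^{2} + \tfrac{3}{2}q - \tfrac{8}{3} to the basis.

S(f_1,g_3): leading monomials are coprime, so the S-polynomial reduces to 0 (Buchberger's first criterion).
S(f_2,g_3): lcm = pq^{2}. S = -\tfrac{9}{7}pq + \tfrac{16}{7}p - \tfrac{5}{3}q^{3} + \tfrac{8}{3}q.
  leading term pq: subtract (\tfrac{9}{28}q)·f_1 from -\tfrac{9}{7}pq + \tfrac{16}{7}p - \tfrac{5}{3}q^{3} + \tfrac{8}{3}q → \tfrac{16}{7}p - \tfrac{5}{3}q^{3} - \tfrac{9}{14}q^{2} + \tfrac{193}{42}q
  leading term p: subtract (-\tfrac{4}{7})·f_1 from \tfrac{16}{7}p - \tfrac{5}{3}q^{3} - \tfrac{9}{14}q^{2} + \tfrac{193}{42}q → -\tfrac{5}{3}q^{3} - \tfrac{9}{14}q^{2} + \tfrac{241}{42}q - \tfrac{24}{7}
  leading term q^{3}: subtract (-\tfrac{10}{7}q)·g_3 from -\tfrac{5}{3}q^{3} - \tfrac{9}{14}q^{2} + \tfrac{241}{42}q - \tfrac{24}{7} → \tfrac{3}{2}q^{2} + \tfrac{27}{14}q - \tfrac{24}{7}
  leading term q^{2}: subtract (\tfrac{9}{7})·g_3 from \tfrac{3}{2}q^{2} + \tfrac{27}{14}q - \tfrac{24}{7} → 0
  remainder 0.

Every S-polynomial of the final basis reduces to 0, so we have a Gröbner basis.
Inter-reduce: drop elements whose leading term is divisible by another's, tail-reduce, and make monic.

G = {p - \tfrac{1}{2}q + \tfrac{3}{2}, q^{2} + \tfrac{9}{7}q - \tfrac{16}{7}}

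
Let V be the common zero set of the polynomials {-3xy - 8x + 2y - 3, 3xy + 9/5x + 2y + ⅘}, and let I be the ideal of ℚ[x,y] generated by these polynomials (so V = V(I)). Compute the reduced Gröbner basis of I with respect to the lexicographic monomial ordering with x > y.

This is the nonlinear analogue of row-reducing a linear system.

f_1 = -3xy - 8x + 2y - 3, LT = xy.
f_2 = 3xy + 9/5x + 2y + ⅘, LT = xy.

S(f_1,f_2): lcm = xy. S = 31/15x - 4/3y + 11/15.
  reduce S modulo (f_1, f_2):
  remainder 31/15x - 4/3y + 11/15 ≠ 0; add g_3 = 31/15x - 4/3y + 11/15 to the basis.

S(f_1,g_3): lcm = xy. S = 8/3x + 20/31y² - 95/93y + 1.
  reduce S modulo (f_1, f_2, g_3):
  remainder 20/31y² + 65/93y + 5/93 ≠ 0; add g_4 = 20/31y² + 65/93y + 5/93 to the basis.

The other S-polynomials (S(f_2,g_3), S(f_1,g_4), S(f_2,g_4), S(g_3,g_4)) all reduce to 0 modulo the current basis, so we have a Gröbner basis.
Inter-reduce: drop elements whose leading term is divisible by another's, tail-reduce, and make monic.

G = {x - 20/31y + 11/31, y² + 13/12y + 1/12}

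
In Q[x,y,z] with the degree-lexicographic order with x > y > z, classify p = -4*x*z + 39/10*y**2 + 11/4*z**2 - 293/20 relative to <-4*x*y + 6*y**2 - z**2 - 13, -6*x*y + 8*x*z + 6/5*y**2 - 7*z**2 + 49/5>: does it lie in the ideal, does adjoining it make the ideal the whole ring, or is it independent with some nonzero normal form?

First compute the reduced Gröbner basis of I by Buchberger's algorithm.
f_1 = -4*x*y + 6*y**2 - z**2 - 13, LT = x*y.
f_2 = -6*x*y + 8*x*z + 6/5*y**2 - 7*z**2 + 49/5, LT = x*y.

S(f_1,f_2): lcm = x*y. S = 4/3*x*z - 13/10*y**2 - 11/12*z**2 + 293/60.
  reduce S modulo (f_1, f_2):
  remainder 4/3*x*z - 13/10*y**2 - 11/12*z**2 + 293/60 ≠ 0; add h_3 = 4/3*x*z - 13/10*y**2 - 11/12*z**2 + 293/60 to the basis.

S(f_1,h_3): lcm = x*y*z. S = 39/40*y**3 - 3/2*y**2*z + 11/16*y*z**2 + 1/4*z**3 - 293/80*y + 13/4*z.
  reduce S modulo (f_1, f_2, h_3):
  remainder 39/40*y**3 - 3/2*y**2*z + 11/16*y*z**2 + 1/4*z**3 - 293/80*y + 13/4*z ≠ 0; add h_4 = 39/40*y**3 - 3/2*y**2*z + 11/16*y*z**2 + 1/4*z**3 - 293/80*y + 13/4*z to the basis.

The other S-polynomials (S(f_2,h_3), S(f_1,h_4), S(f_2,h_4), S(h_3,h_4)) all reduce to 0 modulo the current basis, so we have a Gröbner basis.
Inter-reduce: drop elements whose leading term is divisible by another's, tail-reduce, and make monic.
Reduced Gröbner basis: {y**3 - 20/13*y**2*z + 55/78*y*z**2 + 10/39*z**3 - 293/78*y + 10/3*z, x*y - 3/2*y**2 + 1/4*z**2 + 13/4, x*z - 39/40*y**2 - 11/16*z**2 + 293/80}.
Label its elements g_1 = y**3 - 20/13*y**2*z + 55/78*y*z**2 + 10/39*z**3 - 293/78*y + 10/3*z, g_2 = x*y - 3/2*y**2 + 1/4*z**2 + 13/4, g_3 = x*z - 39/40*y**2 - 11/16*z**2 + 293/80.

Reduce p = -4*x*z + 39/10*y**2 + 11/4*z**2 - 293/20 modulo G:
  leading term x*z: subtract (-4)·g_3 from -4*x*z + 39/10*y**2 + 11/4*z**2 - 293/20 → 0
  normal form = 0.
Since the normal form is 0, p ∈ I.

The remainder on division by a Gröbner basis is unique — it is the normal form.

-4*x*z + 39/10*y**2 + 11/4*z**2 - 293/20 lies in I (it reduces to 0).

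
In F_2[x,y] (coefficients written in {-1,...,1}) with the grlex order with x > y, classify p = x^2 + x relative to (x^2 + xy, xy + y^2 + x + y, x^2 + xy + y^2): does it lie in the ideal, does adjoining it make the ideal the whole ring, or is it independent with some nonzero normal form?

First compute the reduced Gröbner basis of I by Buchberger's algorithm.
f_1 = x^2 + xy, LT = x^2.
f_2 = xy + y^2 + x + y, LT = xy.
f_3 = x^2 + xy + y^2, LT = x^2.

S(f_1,f_3): lcm = x^2. S = y^2.
  leading term y^2: no divisor's leading term divides it; move y^2 to the remainder.
  remainder y^2 ≠ 0; add h_4 = y^2 to the basis.

S(f_2,h_4): lcm = xy^2. S = y^3 + xy + y^2.
  leading term y^3: subtract (y)·h_4 from y^3 + xy + y^2 → xy + y^2
  leading term xy: subtract (1)·f_2 from xy + y^2 → x + y
  leading term x: no divisor's leading term divides it; move x to the remainder.
  leading term y: no divisor's leading term divides it; move y to the remainder.
  remainder x + y ≠ 0; add h_5 = x + y to the basis.

The other S-polynomials (S(f_1,f_2), S(f_2,f_3), S(f_1,h_4), S(f_3,h_4), S(f_1,h_5), S(f_2,h_5), S(f_3,h_5), S(h_4,h_5)) all reduce to 0 modulo the current basis, so we have a Gröbner basis.
Inter-reduce: drop elements whose leading term is divisible by another's, tail-reduce, and make monic.
Reduced Gröbner basis: {y^2, x + y}.
Label its elements g_1 = y^2, g_2 = x + y.

Reduce p = x^2 + x modulo G:
  leading term x^2: subtract (x)·g_2 from x^2 + x → xy + x
  leading term xy: subtract (y)·g_2 from xy + x → y^2 + x
  leading term y^2: subtract (1)·g_1 from y^2 + x → x
  leading term x: subtract (1)·g_2 from x → y
  leading term y: no divisor's leading term divides it; move y to the remainder.
  normal form = y.
The normal form is nonzero, so p ∉ I. Since p minus its normal form lies in I, I + (p) = I + (r) where r = y; decide whether this ideal is the whole ring.
Run Buchberger on G together with r (pairs among the g_i already reduce to 0 since G is a Gröbner basis):
g_1 = y^2, LT = y^2.
g_2 = x + y, LT = x.
r = y, LT = y.

The S-polynomials (S(g_1,g_2), S(g_1,r), S(g_2,r)) all reduce to 0 modulo the current basis, so we have a Gröbner basis.
Inter-reduce: drop elements whose leading term is divisible by another's, tail-reduce, and make monic.
Reduced Gröbner basis: {x, y}.
The reduced Gröbner basis of I + (p) is {x, y} ≠ {1}, a proper ideal, so the enlarged system stays consistent: p is independent of I, with normal form y.

Ideal membership is decidable via reduction modulo a Gröbner basis.

x^2 + x is independent of I; its normal form modulo I is y.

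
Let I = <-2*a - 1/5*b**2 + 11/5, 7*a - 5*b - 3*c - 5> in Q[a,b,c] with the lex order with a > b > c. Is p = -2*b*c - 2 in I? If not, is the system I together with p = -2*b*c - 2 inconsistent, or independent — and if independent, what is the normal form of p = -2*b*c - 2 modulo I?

First compute the reduced Gröbner basis of I by Buchberger's algorithm.
f_1 = -2*a - 1/5*b**2 + 11/5, LT = a.
f_2 = 7*a - 5*b - 3*c - 5, LT = a.

S(f_1,f_2): lcm = a. S = 1/10*b**2 + 5/7*b + 3/7*c - 27/70.
  leading term b**2: no divisor's leading term divides it; move 1/10*b**2 to the remainder.
  leading term b: no divisor's leading term divides it; move 5/7*b to the remainder.
  leading term c: no divisor's leading term divides it; move 3/7*c to the remainder.
  leading term 1: no divisor's leading term divides it; move -27/70 to the remainder.
  remainder 1/10*b**2 + 5/7*b + 3/7*c - 27/70 ≠ 0; add h_3 = 1/10*b**2 + 5/7*b + 3/7*c - 27/70 to the basis.

The other S-polynomials (S(f_1,h_3), S(f_2,h_3)) all reduce to 0 modulo the current basis, so we have a Gröbner basis.
Inter-reduce: drop elements whose leading term is divisible by another's, tail-reduce, and make monic.
Reduced Gröbner basis: {a - 5/7*b - 3/7*c - 5/7, b**2 + 50/7*b + 30/7*c - 27/7}.
Label its elements g_1 = a - 5/7*b - 3/7*c - 5/7, g_2 = b**2 + 50/7*b + 30/7*c - 27/7.

Reduce p = -2*b*c - 2 modulo G:
  leading term b*c: no divisor's leading term divides it; move -2*b*c to the remainder.
  leading term 1: no divisor's leading term divides it; move -2 to the remainder.
  normal form = -2*b*c - 2.
The normal form is nonzero, so p ∉ I. Since p minus its normal form lies in I, I + (p) = I + (r) where r = -2*b*c - 2; decide whether this ideal is the whole ring.
Run Buchberger on G together with r (pairs among the g_i already reduce to 0 since G is a Gröbner basis):
g_1 = a - 5/7*b - 3/7*c - 5/7, LT = a.
g_2 = b**2 + 50/7*b + 30/7*c - 27/7, LT = b**2.
r = -2*b*c - 2, LT = b*c.

S(g_2,r): lcm = b**2*c. S = 50/7*b*c - b + 30/7*c**2 - 27/7*c.
  leading term b*c: subtract (-25/7)·r from 50/7*b*c - b + 30/7*c**2 - 27/7*c → -b + 30/7*c**2 - 27/7*c - 50/7
  leading term b: no divisor's leading term divides it; move -b to the remainder.
  leading term c**2: no divisor's leading term divides it; move 30/7*c**2 to the remainder.
  leading term c: no divisor's leading term divides it; move -27/7*c to the remainder.
  leading term 1: no divisor's leading term divides it; move -50/7 to the remainder.
  remainder -b + 30/7*c**2 - 27/7*c - 50/7 ≠ 0; add m_4 = -b + 30/7*c**2 - 27/7*c - 50/7 to the basis.

S(r,m_4): lcm = b*c. S = 30/7*c**3 - 27/7*c**2 - 50/7*c + 1.
  leading term c**3: no divisor's leading term divides it; move 30/7*c**3 to the remainder.
  leading term c**2: no divisor's leading term divides it; move -27/7*c**2 to the remainder.
  leading term c: no divisor's leading term divides it; move -50/7*c to the remainder.
  leading term 1: no divisor's leading term divides it; move 1 to the remainder.
  remainder 30/7*c**3 - 27/7*c**2 - 50/7*c + 1 ≠ 0; add m_5 = 30/7*c**3 - 27/7*c**2 - 50/7*c + 1 to the basis.

The other S-polynomials (S(g_1,g_2), S(g_1,r), S(g_1,m_4), S(g_2,m_4), S(g_1,m_5), S(g_2,m_5), S(r,m_5), S(m_4,m_5)) all reduce to 0 modulo the current basis, so we have a Gröbner basis.
Inter-reduce: drop elements whose leading term is divisible by another's, tail-reduce, and make monic.
Reduced Gröbner basis: {a - 150/49*c**2 + 114/49*c + 215/49, b - 30/7*c**2 + 27/7*c + 50/7, c**3 - 9/10*c**2 - 5/3*c + 7/30}.
The reduced Gröbner basis of I + (p) is {a - 150/49*c**2 + 114/49*c + 215/49, b - 30/7*c**2 + 27/7*c + 50/7, c**3 - 9/10*c**2 - 5/3*c + 7/30} ≠ {1}, a proper ideal, so the enlarged system stays consistent: p is independent of I, with normal form -2*b*c - 2.

-2*b*c - 2 is independent of I; its normal form modulo I is -2*b*c - 2.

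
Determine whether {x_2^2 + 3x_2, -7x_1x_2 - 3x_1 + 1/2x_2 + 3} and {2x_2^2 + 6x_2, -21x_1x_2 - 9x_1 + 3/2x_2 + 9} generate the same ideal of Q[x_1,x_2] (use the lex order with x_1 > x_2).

Equality of ideals is decidable: compute both reduced Gröbner bases (unique for the ordering) and check whether they agree.
Buchberger on the first generating set:
f_1 = x_2^2 + 3x_2, LT = x_2^2.
f_2 = -7x_1x_2 - 3x_1 + 1/2x_2 + 3, LT = x_1x_2.

S(f_1,f_2): lcm = x_1x_2^2. S = 18/7x_1x_2 + 1/14x_2^2 + 3/7x_2.
  leading term x_1x_2: subtract (-18/49)·f_2 from 18/7x_1x_2 + 1/14x_2^2 + 3/7x_2 → -54/49x_1 + 1/14x_2^2 + 30/49x_2 + 54/49
  leading term x_1: no divisor's leading term divides it; move -54/49x_1 to the remainder.
  leading term x_2^2: subtract (1/14)·f_1 from 1/14x_2^2 + 30/49x_2 + 54/49 → 39/98x_2 + 54/49
  leading term x_2: no divisor's leading term divides it; move 39/98x_2 to the remainder.
  leading term 1: no divisor's leading term divides it; move 54/49 to the remainder.
  remainder -54/49x_1 + 39/98x_2 + 54/49 ≠ 0; add g_3 = -54/49x_1 + 39/98x_2 + 54/49 to the basis.

The other S-polynomials (S(f_1,g_3), S(f_2,g_3)) all reduce to 0 modulo the current basis, so we have a Gröbner basis.
Inter-reduce: drop elements whose leading term is divisible by another's, tail-reduce, and make monic.
Reduced Gröbner basis: {x_1 - 13/36x_2 - 1, x_2^2 + 3x_2}.

Buchberger on the second generating set:
h_1 = 2x_2^2 + 6x_2, LT = x_2^2.
h_2 = -21x_1x_2 - 9x_1 + 3/2x_2 + 9, LT = x_1x_2.

S(h_1,h_2): lcm = x_1x_2^2. S = 18/7x_1x_2 + 1/14x_2^2 + 3/7x_2.
  leading term x_1x_2: subtract (-6/49)·h_2 from 18/7x_1x_2 + 1/14x_2^2 + 3/7x_2 → -54/49x_1 + 1/14x_2^2 + 30/49x_2 + 54/49
  leading term x_1: no divisor's leading term divides it; move -54/49x_1 to the remainder.
  leading term x_2^2: subtract (1/28)·h_1 from 1/14x_2^2 + 30/49x_2 + 54/49 → 39/98x_2 + 54/49
  leading term x_2: no divisor's leading term divides it; move 39/98x_2 to the remainder.
  leading term 1: no divisor's leading term divides it; move 54/49 to the remainder.
  remainder -54/49x_1 + 39/98x_2 + 54/49 ≠ 0; add k_3 = -54/49x_1 + 39/98x_2 + 54/49 to the basis.

The other S-polynomials (S(h_1,k_3), S(h_2,k_3)) all reduce to 0 modulo the current basis, so we have a Gröbner basis.
Inter-reduce: drop elements whose leading term is divisible by another's, tail-reduce, and make monic.
Reduced Gröbner basis: {x_1 - 13/36x_2 - 1, x_2^2 + 3x_2}.

The two bases agree; hence the ideals are identical.

Yes, the ideals are equal.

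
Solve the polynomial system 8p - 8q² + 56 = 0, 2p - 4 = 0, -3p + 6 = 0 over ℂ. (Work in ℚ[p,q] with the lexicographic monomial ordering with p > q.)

{(2, -3), (2, 3)}

Compute a lex Gröbner basis by Buchberger's algorithm.
f_1 = 8p - 8q² + 56, LT = p.
f_2 = 2p - 4, LT = p.
f_3 = -3p + 6, LT = p.

S(f_1,f_2): lcm = p. S = -q² + 9.
  leading term q²: no divisor's leading term divides it; move -q² to the remainder.
  leading term 1: no divisor's leading term divides it; move 9 to the remainder.
  remainder -q² + 9 ≠ 0; add h_4 = -q² + 9 to the basis.

The other S-polynomials (S(f_1,f_3), S(f_2,f_3), S(f_1,h_4), S(f_2,h_4), S(f_3,h_4)) all reduce to 0 modulo the current basis, so we have a Gröbner basis.
Inter-reduce: drop elements whose leading term is divisible by another's, tail-reduce, and make monic.
Reduced Gröbner basis: {p - 2, q² - 9}.

Elimination: the polynomial q² - 9 lies in the elimination ideal for q, so q ∈ {-3, 3}. For each such q, the remaining basis elements (now univariate) give the rest of the solution.
  q = -3: the earlier basis element becomes p - 2 = 0, giving p = 2 — point (2, -3).
  q = 3: the earlier basis element becomes p - 2 = 0, giving p = 2 — point (2, 3).
Check: every point annihilates each of the original generators.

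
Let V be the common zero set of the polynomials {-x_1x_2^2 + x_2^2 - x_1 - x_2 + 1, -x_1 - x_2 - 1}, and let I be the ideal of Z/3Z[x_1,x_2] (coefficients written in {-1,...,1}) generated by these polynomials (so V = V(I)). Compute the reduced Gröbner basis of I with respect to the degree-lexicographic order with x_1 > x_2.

f_1 = -x_1x_2^2 + x_2^2 - x_1 - x_2 + 1, LT = x_1x_2^2.
f_2 = -x_1 - x_2 - 1, LT = x_1.

S(f_1,f_2): lcm = x_1x_2^2. S = -x_2^3 + x_2^2 + x_1 + x_2 - 1.
  reduce S modulo (f_1, f_2):
  remainder -x_2^3 + x_2^2 + 1 ≠ 0; add g_3 = -x_2^3 + x_2^2 + 1 to the basis.

The other S-polynomials (S(f_1,g_3), S(f_2,g_3)) all reduce to 0 modulo the current basis, so we have a Gröbner basis.
Inter-reduce: drop elements whose leading term is divisible by another's, tail-reduce, and make monic.

G = {x_2^3 - x_2^2 - 1, x_1 + x_2 + 1}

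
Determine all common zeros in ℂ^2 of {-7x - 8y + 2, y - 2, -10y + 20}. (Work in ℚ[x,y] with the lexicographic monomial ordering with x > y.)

Compute a lex Gröbner basis by Buchberger's algorithm.
f_1 = -7x - 8y + 2, LT = x.
f_2 = y - 2, LT = y.
f_3 = -10y + 20, LT = y.

The S-polynomials (S(f_1,f_2), S(f_1,f_3), S(f_2,f_3)) all reduce to 0 modulo the current basis, so we have a Gröbner basis.
Inter-reduce: drop elements whose leading term is divisible by another's, tail-reduce, and make monic.
Reduced Gröbner basis: {x + 2, y - 2}.

Elimination: the polynomial y - 2 lies in the elimination ideal for y, so y ∈ {2}. For each such y, the remaining basis elements (now univariate) give the rest of the solution.
  y = 2: the earlier basis element becomes x + 2 = 0, giving x = -2 — point (-2, 2).
Substituting each solution back into the original system confirms all equations vanish.

{(-2, 2)}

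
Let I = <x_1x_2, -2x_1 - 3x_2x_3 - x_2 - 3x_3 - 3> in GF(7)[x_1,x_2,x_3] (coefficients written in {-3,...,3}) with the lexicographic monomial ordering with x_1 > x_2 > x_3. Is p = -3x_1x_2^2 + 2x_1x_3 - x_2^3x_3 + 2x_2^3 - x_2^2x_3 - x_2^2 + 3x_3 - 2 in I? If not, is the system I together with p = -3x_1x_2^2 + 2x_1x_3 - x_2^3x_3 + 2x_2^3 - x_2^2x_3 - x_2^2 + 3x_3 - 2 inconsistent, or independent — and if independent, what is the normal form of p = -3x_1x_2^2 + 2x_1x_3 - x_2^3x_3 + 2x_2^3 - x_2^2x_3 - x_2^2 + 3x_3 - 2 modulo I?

First compute the reduced Gröbner basis of I by Buchberger's algorithm.
f_1 = x_1x_2, LT = x_1x_2.
f_2 = -2x_1 - 3x_2x_3 - x_2 - 3x_3 - 3, LT = x_1.

S(f_1,f_2): lcm = x_1x_2. S = 2x_2^2x_3 + 3x_2^2 + 2x_2x_3 + 2x_2.
  leading term x_2^2x_3: no divisor's leading term divides it; move 2x_2^2x_3 to the remainder.
  leading term x_2^2: no divisor's leading term divides it; move 3x_2^2 to the remainder.
  leading term x_2x_3: no divisor's leading term divides it; move 2x_2x_3 to the remainder.
  leading term x_2: no divisor's leading term divides it; move 2x_2 to the remainder.
  remainder 2x_2^2x_3 + 3x_2^2 + 2x_2x_3 + 2x_2 ≠ 0; add h_3 = 2x_2^2x_3 + 3x_2^2 + 2x_2x_3 + 2x_2 to the basis.

The other S-polynomials (S(f_1,h_3), S(f_2,h_3)) all reduce to 0 modulo the current basis, so we have a Gröbner basis.
Inter-reduce: drop elements whose leading term is divisible by another's, tail-reduce, and make monic.
Reduced Gröbner basis: {x_1 - 2x_2x_3 - 3x_2 - 2x_3 - 2, x_2^2x_3 - 2x_2^2 + x_2x_3 + x_2}.
Label its elements g_1 = x_1 - 2x_2x_3 - 3x_2 - 2x_3 - 2, g_2 = x_2^2x_3 - 2x_2^2 + x_2x_3 + x_2.

Reduce p = -3x_1x_2^2 + 2x_1x_3 - x_2^3x_3 + 2x_2^3 - x_2^2x_3 - x_2^2 + 3x_3 - 2 modulo G:
  leading term x_1x_2^2: subtract (-3x_2^2)·g_1 from -3x_1x_2^2 + 2x_1x_3 - x_2^3x_3 + 2x_2^3 - x_2^2x_3 - x_2^2 + 3x_3 - 2 → 2x_1x_3 + 3x_3 - 2
  leading term x_1x_3: subtract (2x_3)·g_1 from 2x_1x_3 + 3x_3 - 2 → -3x_2x_3^2 - x_2x_3 - 3x_3^2 - 2
  leading term x_2x_3^2: no divisor's leading term divides it; move -3x_2x_3^2 to the remainder.
  leading term x_2x_3: no divisor's leading term divides it; move -x_2x_3 to the remainder.
  leading term x_3^2: no divisor's leading term divides it; move -3x_3^2 to the remainder.
  leading term 1: no divisor's leading term divides it; move -2 to the remainder.
  normal form = -3x_2x_3^2 - x_2x_3 - 3x_3^2 - 2.
The normal form is nonzero, so p ∉ I. Since p minus its normal form lies in I, I + (p) = I + (r) where r = -3x_2x_3^2 - x_2x_3 - 3x_3^2 - 2; decide whether this ideal is the whole ring.
Run Buchberger on G together with r (pairs among the g_i already reduce to 0 since G is a Gröbner basis):
g_1 = x_1 - 2x_2x_3 - 3x_2 - 2x_3 - 2, LT = x_1.
g_2 = x_2^2x_3 - 2x_2^2 + x_2x_3 + x_2, LT = x_2^2x_3.
r = -3x_2x_3^2 - x_2x_3 - 3x_3^2 - 2, LT = x_2x_3^2.

S(g_2,r): lcm = x_2^2x_3^2. S = x_2x_3 - 3x_2.
  leading term x_2x_3: no divisor's leading term divides it; move x_2x_3 to the remainder.
  leading term x_2: no divisor's leading term divides it; move -3x_2 to the remainder.
  remainder x_2x_3 - 3x_2 ≠ 0; add m_4 = x_2x_3 - 3x_2 to the basis.

S(g_2,m_4): lcm = x_2^2x_3. S = x_2^2 + x_2x_3 + x_2.
  leading term x_2^2: no divisor's leading term divides it; move x_2^2 to the remainder.
  leading term x_2x_3: subtract (1)·m_4 from x_2x_3 + x_2 → -3x_2
  leading term x_2: no divisor's leading term divides it; move -3x_2 to the remainder.
  remainder x_2^2 - 3x_2 ≠ 0; add m_5 = x_2^2 - 3x_2 to the basis.

S(r,m_4): lcm = x_2x_3^2. S = x_2x_3 + x_3^2 + 3.
  leading term x_2x_3: subtract (1)·m_4 from x_2x_3 + x_3^2 + 3 → 3x_2 + x_3^2 + 3
  leading term x_2: no divisor's leading term divides it; move 3x_2 to the remainder.
  leading term x_3^2: no divisor's leading term divides it; move x_3^2 to the remainder.
  leading term 1: no divisor's leading term divides it; move 3 to the remainder.
  remainder 3x_2 + x_3^2 + 3 ≠ 0; add m_6 = 3x_2 + x_3^2 + 3 to the basis.

S(g_2,m_6): lcm = x_2^2x_3. S = -2x_2^2 + 2x_2x_3^3 + x_2.
  leading term x_2^2: subtract (-2)·m_5 from -2x_2^2 + 2x_2x_3^3 + x_2 → 2x_2x_3^3 + 2x_2
  leading term x_2x_3^3: subtract (-3x_3)·r from 2x_2x_3^3 + 2x_2 → -3x_2x_3^2 + 2x_2 - 2x_3^3 + x_3
  leading term x_2x_3^2: subtract (1)·r from -3x_2x_3^2 + 2x_2 - 2x_3^3 + x_3 → x_2x_3 + 2x_2 - 2x_3^3 + 3x_3^2 + x_3 + 2
  leading term x_2x_3: subtract (1)·m_4 from x_2x_3 + 2x_2 - 2x_3^3 + 3x_3^2 + x_3 + 2 → -2x_2 - 2x_3^3 + 3x_3^2 + x_3 + 2
  leading term x_2: subtract (-3)·m_6 from -2x_2 - 2x_3^3 + 3x_3^2 + x_3 + 2 → -2x_3^3 - x_3^2 + x_3 - 3
  leading term x_3^3: no divisor's leading term divides it; move -2x_3^3 to the remainder.
  leading term x_3^2: no divisor's leading term divides it; move -x_3^2 to the remainder.
  leading term x_3: no divisor's leading term divides it; move x_3 to the remainder.
  leading term 1: no divisor's leading term divides it; move -3 to the remainder.
  remainder -2x_3^3 - x_3^2 + x_3 - 3 ≠ 0; add m_7 = -2x_3^3 - x_3^2 + x_3 - 3 to the basis.

The other S-polynomials (S(g_1,g_2), S(g_1,r), S(g_1,m_4), S(g_1,m_5), S(g_2,m_5), S(r,m_5), S(m_4,m_5), S(g_1,m_6), S(r,m_6), S(m_4,m_6), S(m_5,m_6), S(g_1,m_7), S(g_2,m_7), S(r,m_7), S(m_4,m_7), S(m_5,m_7), S(m_6,m_7)) all reduce to 0 modulo the current basis, so we have a Gröbner basis.
Inter-reduce: drop elements whose leading term is divisible by another's, tail-reduce, and make monic.
Reduced Gröbner basis: {x_1 + 3x_3^2 - 2x_3, x_2 - 2x_3^2 + 1, x_3^3 - 3x_3^2 + 3x_3 - 2}.
The reduced Gröbner basis of I + (p) is {x_1 + 3x_3^2 - 2x_3, x_2 - 2x_3^2 + 1, x_3^3 - 3x_3^2 + 3x_3 - 2} ≠ {1}, a proper ideal, so the enlarged system stays consistent: p is independent of I, with normal form -3x_2x_3^2 - x_2x_3 - 3x_3^2 - 2.

-3x_1x_2^2 + 2x_1x_3 - x_2^3x_3 + 2x_2^3 - x_2^2x_3 - x_2^2 + 3x_3 - 2 is independent of I; its normal form modulo I is -3x_2x_3^2 - x_2x_3 - 3x_3^2 - 2.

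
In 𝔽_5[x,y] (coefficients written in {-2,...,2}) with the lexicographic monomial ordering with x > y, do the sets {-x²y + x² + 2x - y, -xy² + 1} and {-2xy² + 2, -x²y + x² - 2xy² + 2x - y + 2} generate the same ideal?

Yes, the ideals are equal.

Since reduced Gröbner bases are canonical representatives of ideals under a given ordering, it suffices to compute and compare them.
Buchberger on the first generating set:
f_1 = -x²y + x² + 2x - y, LT = x²y.
f_2 = -xy² + 1, LT = xy².

S(f_1,f_2): lcm = x²y². S = -x²y - 2xy + x + y².
  leading term x²y: subtract (1)·f_1 from -x²y - 2xy + x + y² → -x² - 2xy - x + y² + y
  leading term x²: no divisor's leading term divides it; move -x² to the remainder.
  leading term xy: no divisor's leading term divides it; move -2xy to the remainder.
  leading term x: no divisor's leading term divides it; move -x to the remainder.
  leading term y²: no divisor's leading term divides it; move y² to the remainder.
  leading term y: no divisor's leading term divides it; move y to the remainder.
  remainder -x² - 2xy - x + y² + y ≠ 0; add g_3 = -x² - 2xy - x + y² + y to the basis.

S(f_1,g_3): lcm = x²y. S = -x² - 2xy² - xy - 2x + y³ + y² + y.
  leading term x²: subtract (1)·g_3 from -x² - 2xy² - xy - 2x + y³ + y² + y → -2xy² + xy - x + y³
  leading term xy²: subtract (2)·f_2 from -2xy² + xy - x + y³ → xy - x + y³ - 2
  leading term xy: no divisor's leading term divides it; move xy to the remainder.
  leading term x: no divisor's leading term divides it; move -x to the remainder.
  leading term y³: no divisor's leading term divides it; move y³ to the remainder.
  leading term 1: no divisor's leading term divides it; move -2 to the remainder.
  remainder xy - x + y³ - 2 ≠ 0; add g_4 = xy - x + y³ - 2 to the basis.

S(f_2,g_3): lcm = x²y². S = -2xy³ - xy² - x + y⁴ + y³.
  leading term xy³: subtract (2y)·f_2 from -2xy³ - xy² - x + y⁴ + y³ → -xy² - x + y⁴ + y³ - 2y
  leading term xy²: subtract (1)·f_2 from -xy² - x + y⁴ + y³ - 2y → -x + y⁴ + y³ - 2y - 1
  leading term x: no divisor's leading term divides it; move -x to the remainder.
  leading term y⁴: no divisor's leading term divides it; move y⁴ to the remainder.
  leading term y³: no divisor's leading term divides it; move y³ to the remainder.
  leading term y: no divisor's leading term divides it; move -2y to the remainder.
  leading term 1: no divisor's leading term divides it; move -1 to the remainder.
  remainder -x + y⁴ + y³ - 2y - 1 ≠ 0; add g_5 = -x + y⁴ + y³ - 2y - 1 to the basis.

S(f_2,g_5): lcm = xy². S = y⁶ + y⁵ - 2y³ - y² - 1.
  leading term y⁶: no divisor's leading term divides it; move y⁶ to the remainder.
  leading term y⁵: no divisor's leading term divides it; move y⁵ to the remainder.
  leading term y³: no divisor's leading term divides it; move -2y³ to the remainder.
  leading term y²: no divisor's leading term divides it; move -y² to the remainder.
  leading term 1: no divisor's leading term divides it; move -1 to the remainder.
  remainder y⁶ + y⁵ - 2y³ - y² - 1 ≠ 0; add g_6 = y⁶ + y⁵ - 2y³ - y² - 1 to the basis.

S(g_4,g_5): lcm = xy. S = -x + y⁵ + y⁴ + y³ - 2y² - y - 2.
  leading term x: subtract (1)·g_5 from -x + y⁵ + y⁴ + y³ - 2y² - y - 2 → y⁵ - 2y² + y - 1
  leading term y⁵: no divisor's leading term divides it; move y⁵ to the remainder.
  leading term y²: no divisor's leading term divides it; move -2y² to the remainder.
  leading term y: no divisor's leading term divides it; move y to the remainder.
  leading term 1: no divisor's leading term divides it; move -1 to the remainder.
  remainder y⁵ - 2y² + y - 1 ≠ 0; add g_7 = y⁵ - 2y² + y - 1 to the basis.

The other S-polynomials (S(f_1,g_4), S(f_2,g_4), S(g_3,g_4), S(f_1,g_5), S(g_3,g_5), S(f_1,g_6), S(f_2,g_6), S(g_3,g_6), S(g_4,g_6), S(g_5,g_6), S(f_1,g_7), S(f_2,g_7), S(g_3,g_7), S(g_4,g_7), S(g_5,g_7), S(g_6,g_7)) all reduce to 0 modulo the current basis, so we have a Gröbner basis.
Inter-reduce: drop elements whose leading term is divisible by another's, tail-reduce, and make monic.
Reduced Gröbner basis: {x - y⁴ - y³ + 2y + 1, y⁵ - 2y² + y - 1}.

Buchberger on the second generating set:
h_1 = -2xy² + 2, LT = xy².
h_2 = -x²y + x² - 2xy² + 2x - y + 2, LT = x²y.

S(h_1,h_2): lcm = x²y². S = x²y - 2xy³ + 2xy - x - y² + 2y.
  leading term x²y: subtract (-1)·h_2 from x²y - 2xy³ + 2xy - x - y² + 2y → x² - 2xy³ - 2xy² + 2xy + x - y² + y + 2
  leading term x²: no divisor's leading term divides it; move x² to the remainder.
  leading term xy³: subtract (y)·h_1 from -2xy³ - 2xy² + 2xy + x - y² + y + 2 → -2xy² + 2xy + x - y² - y + 2
  leading term xy²: subtract (1)·h_1 from -2xy² + 2xy + x - y² - y + 2 → 2xy + x - y² - y
  leading term xy: no divisor's leading term divides it; move 2xy to the remainder.
  leading term x: no divisor's leading term divides it; move x to the remainder.
  leading term y²: no divisor's leading term divides it; move -y² to the remainder.
  leading term y: no divisor's leading term divides it; move -y to the remainder.
  remainder x² + 2xy + x - y² - y ≠ 0; add k_3 = x² + 2xy + x - y² - y to the basis.

S(h_1,k_3): lcm = x²y². S = -2xy³ - xy² - x + y⁴ + y³.
  leading term xy³: subtract (y)·h_1 from -2xy³ - xy² - x + y⁴ + y³ → -xy² - x + y⁴ + y³ - 2y
  leading term xy²: subtract (-2)·h_1 from -xy² - x + y⁴ + y³ - 2y → -x + y⁴ + y³ - 2y - 1
  leading term x: no divisor's leading term divides it; move -x to the remainder.
  leading term y⁴: no divisor's leading term divides it; move y⁴ to the remainder.
  leading term y³: no divisor's leading term divides it; move y³ to the remainder.
  leading term y: no divisor's leading term divides it; move -2y to the remainder.
  leading term 1: no divisor's leading term divides it; move -1 to the remainder.
  remainder -x + y⁴ + y³ - 2y - 1 ≠ 0; add k_4 = -x + y⁴ + y³ - 2y - 1 to the basis.

S(h_2,k_3): lcm = x²y. S = -x² - xy - 2x + y³ + y² + y - 2.
  leading term x²: subtract (-1)·k_3 from -x² - xy - 2x + y³ + y² + y - 2 → xy - x + y³ - 2
  leading term xy: subtract (-y)·k_4 from xy - x + y³ - 2 → -x + y⁵ + y⁴ + y³ - 2y² - y - 2
  leading term x: subtract (1)·k_4 from -x + y⁵ + y⁴ + y³ - 2y² - y - 2 → y⁵ - 2y² + y - 1
  leading term y⁵: no divisor's leading term divides it; move y⁵ to the remainder.
  leading term y²: no divisor's leading term divides it; move -2y² to the remainder.
  leading term y: no divisor's leading term divides it; move y to the remainder.
  leading term 1: no divisor's leading term divides it; move -1 to the remainder.
  remainder y⁵ - 2y² + y - 1 ≠ 0; add k_5 = y⁵ - 2y² + y - 1 to the basis.

The other S-polynomials (S(h_1,k_4), S(h_2,k_4), S(k_3,k_4), S(h_1,k_5), S(h_2,k_5), S(k_3,k_5), S(k_4,k_5)) all reduce to 0 modulo the current basis, so we have a Gröbner basis.
Inter-reduce: drop elements whose leading term is divisible by another's, tail-reduce, and make monic.
Reduced Gröbner basis: {x - y⁴ - y³ + 2y + 1, y⁵ - 2y² + y - 1}.

The two bases agree; hence the ideals are identical.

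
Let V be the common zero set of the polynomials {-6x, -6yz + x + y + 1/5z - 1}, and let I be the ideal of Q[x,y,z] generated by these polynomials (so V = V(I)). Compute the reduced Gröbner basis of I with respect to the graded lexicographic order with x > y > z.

G = {yz - 1/6y - 1/30z + 1/6, x}

Buchberger's algorithm terminates because the ascending chain of leading-term ideals stabilizes.

f_1 = -6x, LT = x.
f_2 = -6yz + x + y + 1/5z - 1, LT = yz.

The S-polynomials (S(f_1,f_2)) all reduce to 0 modulo the current basis, so we have a Gröbner basis.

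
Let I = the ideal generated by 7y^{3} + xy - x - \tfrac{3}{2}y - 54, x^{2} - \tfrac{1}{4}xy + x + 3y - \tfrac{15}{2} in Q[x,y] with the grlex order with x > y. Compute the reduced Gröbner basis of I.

f_1 = 7y^{3} + xy - x - \tfrac{3}{2}y - 54, LT = y^{3}.
f_2 = x^{2} - \tfrac{1}{4}xy + x + 3y - \tfrac{15}{2}, LT = x^{2}.

The S-polynomials (S(f_1,f_2)) all reduce to 0 modulo the current basis, so we have a Gröbner basis.

G = {y^{3} + \tfrac{1}{7}xy - \tfrac{1}{7}x - \tfrac{3}{14}y - \tfrac{54}{7}, x^{2} - \tfrac{1}{4}xy + x + 3y - \tfrac{15}{2}}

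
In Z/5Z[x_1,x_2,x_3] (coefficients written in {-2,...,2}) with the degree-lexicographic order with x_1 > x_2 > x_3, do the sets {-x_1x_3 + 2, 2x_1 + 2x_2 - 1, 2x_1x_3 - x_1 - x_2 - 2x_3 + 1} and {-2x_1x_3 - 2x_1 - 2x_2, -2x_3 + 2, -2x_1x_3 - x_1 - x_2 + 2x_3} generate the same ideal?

Equality of ideals is decidable: compute both reduced Gröbner bases (unique for the ordering) and check whether they agree.
Buchberger on the first generating set:
f_1 = -x_1x_3 + 2, LT = x_1x_3.
f_2 = 2x_1 + 2x_2 - 1, LT = x_1.
f_3 = 2x_1x_3 - x_1 - x_2 - 2x_3 + 1, LT = x_1x_3.

S(f_1,f_2): lcm = x_1x_3. S = -x_2x_3 - 2x_3 - 2.
  leading term x_2x_3: no divisor's leading term divides it; move -x_2x_3 to the remainder.
  leading term x_3: no divisor's leading term divides it; move -2x_3 to the remainder.
  leading term 1: no divisor's leading term divides it; move -2 to the remainder.
  remainder -x_2x_3 - 2x_3 - 2 ≠ 0; add g_4 = -x_2x_3 - 2x_3 - 2 to the basis.

S(f_1,f_3): lcm = x_1x_3. S = -2x_1 - 2x_2 + x_3.
  leading term x_1: subtract (-1)·f_2 from -2x_1 - 2x_2 + x_3 → x_3 - 1
  leading term x_3: no divisor's leading term divides it; move x_3 to the remainder.
  leading term 1: no divisor's leading term divides it; move -1 to the remainder.
  remainder x_3 - 1 ≠ 0; add g_5 = x_3 - 1 to the basis.

S(f_3,g_4): lcm = x_1x_2x_3. S = 2x_1x_2 - 2x_1x_3 + 2x_2^2 - x_2x_3 - 2x_1 - 2x_2.
  leading term x_1x_2: subtract (x_2)·f_2 from 2x_1x_2 - 2x_1x_3 + 2x_2^2 - x_2x_3 - 2x_1 - 2x_2 → -2x_1x_3 - x_2x_3 - 2x_1 - x_2
  leading term x_1x_3: subtract (2)·f_1 from -2x_1x_3 - x_2x_3 - 2x_1 - x_2 → -x_2x_3 - 2x_1 - x_2 + 1
  leading term x_2x_3: subtract (1)·g_4 from -x_2x_3 - 2x_1 - x_2 + 1 → -2x_1 - x_2 + 2x_3 - 2
  leading term x_1: subtract (-1)·f_2 from -2x_1 - x_2 + 2x_3 - 2 → x_2 + 2x_3 + 2
  leading term x_2: no divisor's leading term divides it; move x_2 to the remainder.
  leading term x_3: subtract (2)·g_5 from 2x_3 + 2 → -1
  leading term 1: no divisor's leading term divides it; move -1 to the remainder.
  remainder x_2 - 1 ≠ 0; add g_6 = x_2 - 1 to the basis.

The other S-polynomials (S(f_2,f_3), S(f_1,g_4), S(f_2,g_4), S(f_1,g_5), S(f_2,g_5), S(f_3,g_5), S(g_4,g_5), S(f_1,g_6), S(f_2,g_6), S(f_3,g_6), S(g_4,g_6), S(g_5,g_6)) all reduce to 0 modulo the current basis, so we have a Gröbner basis.
Inter-reduce: drop elements whose leading term is divisible by another's, tail-reduce, and make monic.
Reduced Gröbner basis: {x_1 - 2, x_2 - 1, x_3 - 1}.

Buchberger on the second generating set:
h_1 = -2x_1x_3 - 2x_1 - 2x_2, LT = x_1x_3.
h_2 = -2x_3 + 2, LT = x_3.
h_3 = -2x_1x_3 - x_1 - x_2 + 2x_3, LT = x_1x_3.

S(h_1,h_2): lcm = x_1x_3. S = 2x_1 + x_2.
  leading term x_1: no divisor's leading term divides it; move 2x_1 to the remainder.
  leading term x_2: no divisor's leading term divides it; move x_2 to the remainder.
  remainder 2x_1 + x_2 ≠ 0; add k_4 = 2x_1 + x_2 to the basis.

S(h_1,h_3): lcm = x_1x_3. S = -2x_1 - 2x_2 + x_3.
  leading term x_1: subtract (-1)·k_4 from -2x_1 - 2x_2 + x_3 → -x_2 + x_3
  leading term x_2: no divisor's leading term divides it; move -x_2 to the remainder.
  leading term x_3: subtract (2)·h_2 from x_3 → 1
  leading term 1: no divisor's leading term divides it; move 1 to the remainder.
  remainder -x_2 + 1 ≠ 0; add k_5 = -x_2 + 1 to the basis.

The other S-polynomials (S(h_2,h_3), S(h_1,k_4), S(h_2,k_4), S(h_3,k_4), S(h_1,k_5), S(h_2,k_5), S(h_3,k_5), S(k_4,k_5)) all reduce to 0 modulo the current basis, so we have a Gröbner basis.
Inter-reduce: drop elements whose leading term is divisible by another's, tail-reduce, and make monic.
Reduced Gröbner basis: {x_1 - 2, x_2 - 1, x_3 - 1}.

These coincide, so the ideals are equal.

Yes, the ideals are equal.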